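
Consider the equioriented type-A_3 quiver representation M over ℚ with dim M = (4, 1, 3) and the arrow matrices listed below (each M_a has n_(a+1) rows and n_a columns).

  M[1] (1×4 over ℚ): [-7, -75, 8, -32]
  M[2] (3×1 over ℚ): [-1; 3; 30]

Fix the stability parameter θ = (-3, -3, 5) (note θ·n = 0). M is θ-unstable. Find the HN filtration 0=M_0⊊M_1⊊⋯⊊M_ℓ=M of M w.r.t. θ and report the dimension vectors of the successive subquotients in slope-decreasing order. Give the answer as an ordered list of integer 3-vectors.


Interval decomposition of M: I[1,1]^3, I[1,3], I[3,3]^2.
HN type (ℓ=2): μ^(1)=5; μ^(2)=-3

((0, 0, 3); (4, 1, 0))


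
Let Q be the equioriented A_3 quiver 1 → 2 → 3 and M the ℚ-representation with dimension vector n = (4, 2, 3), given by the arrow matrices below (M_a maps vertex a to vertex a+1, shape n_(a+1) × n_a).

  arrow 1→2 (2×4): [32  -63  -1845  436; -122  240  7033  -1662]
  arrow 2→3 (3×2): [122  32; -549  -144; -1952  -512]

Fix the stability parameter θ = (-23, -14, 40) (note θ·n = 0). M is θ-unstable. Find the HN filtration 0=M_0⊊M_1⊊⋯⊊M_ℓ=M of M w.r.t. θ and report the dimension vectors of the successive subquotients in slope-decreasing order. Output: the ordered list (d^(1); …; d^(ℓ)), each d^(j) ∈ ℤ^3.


Barcode: M ≅ I[1,1]^2, I[1,2], I[1,3], I[3,3]^2. HN layers by μ_θ (3 steps, strictly decreasing):
  μ^(1)=40; μ^(2)=-14; μ^(3)=-23

((0, 0, 3); (0, 2, 0); (4, 0, 0))


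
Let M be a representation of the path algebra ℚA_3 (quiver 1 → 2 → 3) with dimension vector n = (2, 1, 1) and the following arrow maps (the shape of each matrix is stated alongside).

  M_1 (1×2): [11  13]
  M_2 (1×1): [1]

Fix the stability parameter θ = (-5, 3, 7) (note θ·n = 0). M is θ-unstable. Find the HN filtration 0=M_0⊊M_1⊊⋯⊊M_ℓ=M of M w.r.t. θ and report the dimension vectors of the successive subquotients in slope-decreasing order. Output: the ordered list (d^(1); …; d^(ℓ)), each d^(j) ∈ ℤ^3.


Interval decomposition of M: I[1,1], I[1,3].
HN type (ℓ=3): μ^(1)=7; μ^(2)=3; μ^(3)=-5

((0, 0, 1); (0, 1, 0); (2, 0, 0))


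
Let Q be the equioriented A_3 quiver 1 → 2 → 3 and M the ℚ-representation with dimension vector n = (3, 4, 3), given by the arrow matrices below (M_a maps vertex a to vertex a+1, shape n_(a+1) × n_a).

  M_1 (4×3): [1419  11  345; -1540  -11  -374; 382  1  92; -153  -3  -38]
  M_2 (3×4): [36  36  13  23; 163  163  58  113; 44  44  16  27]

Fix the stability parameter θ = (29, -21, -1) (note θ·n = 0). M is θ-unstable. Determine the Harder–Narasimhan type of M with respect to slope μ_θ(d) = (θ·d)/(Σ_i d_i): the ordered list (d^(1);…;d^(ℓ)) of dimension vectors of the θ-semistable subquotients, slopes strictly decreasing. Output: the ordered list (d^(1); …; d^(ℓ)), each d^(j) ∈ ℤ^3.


Via rank(M_{q-1}∘⋯∘M_p): M ≅ I[1,3]^3, I[2,2].
μ_θ-semistable layers: μ^(1)=7/3; μ^(2)=-21

((3, 3, 3); (0, 1, 0))


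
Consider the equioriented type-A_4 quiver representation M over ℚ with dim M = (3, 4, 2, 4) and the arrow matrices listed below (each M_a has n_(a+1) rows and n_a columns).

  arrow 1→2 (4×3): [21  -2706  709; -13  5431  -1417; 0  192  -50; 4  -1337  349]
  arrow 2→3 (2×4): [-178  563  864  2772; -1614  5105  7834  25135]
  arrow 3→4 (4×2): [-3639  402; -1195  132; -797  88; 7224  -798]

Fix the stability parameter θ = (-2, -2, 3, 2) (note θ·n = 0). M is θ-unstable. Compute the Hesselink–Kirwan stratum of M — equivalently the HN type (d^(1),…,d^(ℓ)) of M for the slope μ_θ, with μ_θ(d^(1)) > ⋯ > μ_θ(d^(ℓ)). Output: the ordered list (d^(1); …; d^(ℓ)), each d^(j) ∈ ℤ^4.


Via rank(M_{q-1}∘⋯∘M_p): M ≅ I[1,2], I[1,4]^2, I[2,2], I[4,4]^2.
μ_θ-semistable layers: μ^(1)=5/2; μ^(2)=2; μ^(3)=-2

((0, 0, 2, 2); (0, 0, 0, 2); (3, 4, 0, 0))


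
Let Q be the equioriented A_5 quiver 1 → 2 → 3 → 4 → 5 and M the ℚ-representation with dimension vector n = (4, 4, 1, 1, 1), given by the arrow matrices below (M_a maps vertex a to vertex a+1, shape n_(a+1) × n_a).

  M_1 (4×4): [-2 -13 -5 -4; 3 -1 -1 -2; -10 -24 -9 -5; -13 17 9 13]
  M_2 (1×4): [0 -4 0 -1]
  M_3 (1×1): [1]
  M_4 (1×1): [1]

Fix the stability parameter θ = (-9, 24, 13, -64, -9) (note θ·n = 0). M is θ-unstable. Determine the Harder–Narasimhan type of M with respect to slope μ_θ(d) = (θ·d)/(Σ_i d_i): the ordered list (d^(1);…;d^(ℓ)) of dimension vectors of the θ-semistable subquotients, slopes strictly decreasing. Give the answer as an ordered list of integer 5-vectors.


Interval decomposition of M: I[1,2]^3, I[1,5].
HN type (ℓ=2): μ^(1)=24; μ^(2)=-9

((0, 3, 0, 0, 0); (4, 1, 1, 1, 1))


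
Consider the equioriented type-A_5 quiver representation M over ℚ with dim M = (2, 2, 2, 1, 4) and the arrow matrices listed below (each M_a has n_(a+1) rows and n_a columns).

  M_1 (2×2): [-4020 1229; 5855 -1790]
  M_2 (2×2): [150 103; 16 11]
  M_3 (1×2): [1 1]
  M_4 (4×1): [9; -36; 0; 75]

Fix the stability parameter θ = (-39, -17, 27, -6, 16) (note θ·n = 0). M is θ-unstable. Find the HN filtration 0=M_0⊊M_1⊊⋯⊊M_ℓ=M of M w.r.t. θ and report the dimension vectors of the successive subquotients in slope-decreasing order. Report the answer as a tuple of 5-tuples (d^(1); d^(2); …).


Interval decomposition of M: I[1,3], I[1,5], I[5,5]^3.
HN type (ℓ=5): μ^(1)=27; μ^(2)=16; μ^(3)=21/2; μ^(4)=-17; μ^(5)=-39

((0, 0, 1, 0, 0); (0, 0, 0, 0, 4); (0, 0, 1, 1, 0); (0, 2, 0, 0, 0); (2, 0, 0, 0, 0))


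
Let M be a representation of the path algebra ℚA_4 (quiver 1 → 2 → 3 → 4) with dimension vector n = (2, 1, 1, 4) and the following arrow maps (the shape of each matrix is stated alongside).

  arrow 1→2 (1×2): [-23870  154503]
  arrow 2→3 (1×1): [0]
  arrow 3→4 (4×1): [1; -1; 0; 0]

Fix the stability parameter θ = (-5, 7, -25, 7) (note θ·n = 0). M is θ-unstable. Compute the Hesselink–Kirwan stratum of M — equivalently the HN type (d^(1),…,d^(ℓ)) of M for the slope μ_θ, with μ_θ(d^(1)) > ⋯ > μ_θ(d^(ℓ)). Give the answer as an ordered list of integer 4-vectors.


Interval decomposition of M: I[1,1], I[1,2], I[3,4], I[4,4]^3.
HN type (ℓ=3): μ^(1)=7; μ^(2)=-5; μ^(3)=-25

((0, 1, 0, 4); (2, 0, 0, 0); (0, 0, 1, 0))


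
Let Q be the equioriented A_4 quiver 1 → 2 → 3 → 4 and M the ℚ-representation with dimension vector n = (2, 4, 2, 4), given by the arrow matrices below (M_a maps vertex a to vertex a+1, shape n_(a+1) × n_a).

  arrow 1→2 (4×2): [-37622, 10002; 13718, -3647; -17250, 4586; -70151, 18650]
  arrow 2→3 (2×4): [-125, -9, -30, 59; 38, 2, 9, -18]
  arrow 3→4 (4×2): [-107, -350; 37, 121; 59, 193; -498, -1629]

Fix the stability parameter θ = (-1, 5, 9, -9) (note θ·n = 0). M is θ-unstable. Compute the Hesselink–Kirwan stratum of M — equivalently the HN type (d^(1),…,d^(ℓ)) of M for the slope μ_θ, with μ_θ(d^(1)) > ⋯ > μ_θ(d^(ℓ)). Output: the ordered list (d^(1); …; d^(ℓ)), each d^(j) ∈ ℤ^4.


Barcode: M ≅ I[1,2], I[1,4], I[2,2], I[2,4], I[4,4]^2. HN layers by μ_θ (4 steps, strictly decreasing):
  μ^(1)=5; μ^(2)=5/3; μ^(3)=-1; μ^(4)=-9

((0, 2, 0, 0); (0, 2, 2, 2); (2, 0, 0, 0); (0, 0, 0, 2))


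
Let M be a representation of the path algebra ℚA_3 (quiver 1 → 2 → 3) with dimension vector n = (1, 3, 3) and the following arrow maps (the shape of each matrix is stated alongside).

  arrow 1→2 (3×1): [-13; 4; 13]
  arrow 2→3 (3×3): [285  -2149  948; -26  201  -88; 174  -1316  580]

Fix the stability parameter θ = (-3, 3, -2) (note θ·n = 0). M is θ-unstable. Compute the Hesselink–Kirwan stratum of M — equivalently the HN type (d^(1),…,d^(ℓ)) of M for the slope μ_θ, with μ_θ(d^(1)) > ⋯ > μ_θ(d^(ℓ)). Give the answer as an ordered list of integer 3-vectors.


Interval decomposition of M: I[1,3], I[2,3]^2.
HN type (ℓ=2): μ^(1)=1/2; μ^(2)=-3

((0, 3, 3); (1, 0, 0))


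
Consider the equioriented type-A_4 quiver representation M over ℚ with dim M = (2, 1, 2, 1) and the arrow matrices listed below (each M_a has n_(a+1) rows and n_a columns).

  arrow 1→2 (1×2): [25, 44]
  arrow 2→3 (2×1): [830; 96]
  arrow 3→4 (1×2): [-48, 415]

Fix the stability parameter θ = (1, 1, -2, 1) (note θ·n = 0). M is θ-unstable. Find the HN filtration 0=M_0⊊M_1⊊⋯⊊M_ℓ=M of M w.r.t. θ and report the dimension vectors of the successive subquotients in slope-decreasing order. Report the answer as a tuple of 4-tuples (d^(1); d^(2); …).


Interval decomposition of M: I[1,1], I[1,3], I[3,4].
HN type (ℓ=3): μ^(1)=1; μ^(2)=0; μ^(3)=-2

((1, 0, 0, 1); (1, 1, 1, 0); (0, 0, 1, 0))


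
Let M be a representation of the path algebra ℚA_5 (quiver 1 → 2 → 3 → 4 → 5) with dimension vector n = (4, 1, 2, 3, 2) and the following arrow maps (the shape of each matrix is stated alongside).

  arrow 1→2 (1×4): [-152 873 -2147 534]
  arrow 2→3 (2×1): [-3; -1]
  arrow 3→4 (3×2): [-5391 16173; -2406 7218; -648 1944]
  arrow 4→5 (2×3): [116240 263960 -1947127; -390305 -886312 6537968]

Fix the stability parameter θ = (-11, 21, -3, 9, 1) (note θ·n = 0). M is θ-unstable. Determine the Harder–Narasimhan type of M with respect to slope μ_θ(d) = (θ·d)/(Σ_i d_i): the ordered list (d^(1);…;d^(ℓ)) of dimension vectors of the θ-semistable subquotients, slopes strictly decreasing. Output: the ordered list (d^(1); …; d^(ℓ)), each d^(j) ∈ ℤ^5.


Barcode: M ≅ I[1,1]^3, I[1,3], I[3,5], I[4,4], I[4,5]. HN layers by μ_θ (4 steps, strictly decreasing):
  μ^(1)=9; μ^(2)=5; μ^(3)=-3; μ^(4)=-11

((0, 1, 1, 1, 0); (0, 0, 0, 2, 2); (0, 0, 1, 0, 0); (4, 0, 0, 0, 0))


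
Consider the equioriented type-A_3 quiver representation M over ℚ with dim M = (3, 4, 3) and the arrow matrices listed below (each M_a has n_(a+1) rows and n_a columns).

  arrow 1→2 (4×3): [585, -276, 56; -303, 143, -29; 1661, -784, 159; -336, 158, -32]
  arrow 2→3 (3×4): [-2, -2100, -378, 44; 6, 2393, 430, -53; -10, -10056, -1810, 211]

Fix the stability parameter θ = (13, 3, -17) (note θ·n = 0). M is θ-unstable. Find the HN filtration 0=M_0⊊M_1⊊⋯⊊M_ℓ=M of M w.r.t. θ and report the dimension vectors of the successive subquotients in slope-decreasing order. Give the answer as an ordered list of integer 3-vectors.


Interval decomposition of M: I[1,3]^3, I[2,2].
HN type (ℓ=2): μ^(1)=3; μ^(2)=-1/3

((0, 1, 0); (3, 3, 3))


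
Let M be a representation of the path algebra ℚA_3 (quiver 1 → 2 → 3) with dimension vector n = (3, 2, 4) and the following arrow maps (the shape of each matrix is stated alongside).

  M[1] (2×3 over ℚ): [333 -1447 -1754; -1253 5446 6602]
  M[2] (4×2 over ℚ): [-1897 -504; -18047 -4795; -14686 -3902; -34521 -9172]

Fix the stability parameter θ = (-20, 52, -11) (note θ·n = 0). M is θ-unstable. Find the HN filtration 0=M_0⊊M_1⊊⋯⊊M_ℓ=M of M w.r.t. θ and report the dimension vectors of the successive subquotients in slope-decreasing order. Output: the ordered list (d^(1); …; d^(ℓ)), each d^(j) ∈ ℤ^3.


Barcode: M ≅ I[1,1], I[1,3]^2, I[3,3]^2. HN layers by μ_θ (3 steps, strictly decreasing):
  μ^(1)=41/2; μ^(2)=-11; μ^(3)=-20

((0, 2, 2); (0, 0, 2); (3, 0, 0))


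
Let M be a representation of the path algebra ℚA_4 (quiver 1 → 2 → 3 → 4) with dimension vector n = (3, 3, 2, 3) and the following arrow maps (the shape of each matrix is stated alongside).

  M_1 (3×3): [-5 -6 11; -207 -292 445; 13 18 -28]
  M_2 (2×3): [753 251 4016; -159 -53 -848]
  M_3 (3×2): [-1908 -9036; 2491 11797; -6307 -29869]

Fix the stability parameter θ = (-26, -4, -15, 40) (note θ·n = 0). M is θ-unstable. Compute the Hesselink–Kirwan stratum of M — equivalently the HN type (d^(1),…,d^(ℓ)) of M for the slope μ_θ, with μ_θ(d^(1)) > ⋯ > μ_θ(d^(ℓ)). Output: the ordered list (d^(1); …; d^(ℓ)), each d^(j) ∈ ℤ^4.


Barcode: M ≅ I[1,2]^2, I[1,3], I[3,4], I[4,4]^2. HN layers by μ_θ (5 steps, strictly decreasing):
  μ^(1)=40; μ^(2)=-4; μ^(3)=-19/2; μ^(4)=-15; μ^(5)=-26

((0, 0, 0, 3); (0, 2, 0, 0); (0, 1, 1, 0); (0, 0, 1, 0); (3, 0, 0, 0))


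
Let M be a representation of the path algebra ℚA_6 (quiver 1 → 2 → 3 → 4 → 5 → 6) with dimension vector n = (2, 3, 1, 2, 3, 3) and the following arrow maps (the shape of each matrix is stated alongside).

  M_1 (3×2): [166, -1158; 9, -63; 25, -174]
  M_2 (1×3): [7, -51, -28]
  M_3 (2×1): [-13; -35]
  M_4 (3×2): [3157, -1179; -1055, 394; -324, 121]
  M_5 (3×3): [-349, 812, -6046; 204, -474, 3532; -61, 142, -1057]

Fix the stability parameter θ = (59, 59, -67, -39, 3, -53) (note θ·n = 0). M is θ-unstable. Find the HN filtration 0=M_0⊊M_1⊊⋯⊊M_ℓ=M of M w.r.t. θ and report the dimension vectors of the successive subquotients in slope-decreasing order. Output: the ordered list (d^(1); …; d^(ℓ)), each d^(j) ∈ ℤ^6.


Via rank(M_{q-1}∘⋯∘M_p): M ≅ I[1,2], I[1,6], I[2,2], I[4,6], I[5,6].
μ_θ-semistable layers: μ^(1)=59; μ^(2)=-19/3; μ^(3)=-25; μ^(4)=-39

((1, 2, 0, 0, 0, 0); (1, 1, 1, 1, 1, 1); (0, 0, 0, 0, 2, 2); (0, 0, 0, 1, 0, 0))


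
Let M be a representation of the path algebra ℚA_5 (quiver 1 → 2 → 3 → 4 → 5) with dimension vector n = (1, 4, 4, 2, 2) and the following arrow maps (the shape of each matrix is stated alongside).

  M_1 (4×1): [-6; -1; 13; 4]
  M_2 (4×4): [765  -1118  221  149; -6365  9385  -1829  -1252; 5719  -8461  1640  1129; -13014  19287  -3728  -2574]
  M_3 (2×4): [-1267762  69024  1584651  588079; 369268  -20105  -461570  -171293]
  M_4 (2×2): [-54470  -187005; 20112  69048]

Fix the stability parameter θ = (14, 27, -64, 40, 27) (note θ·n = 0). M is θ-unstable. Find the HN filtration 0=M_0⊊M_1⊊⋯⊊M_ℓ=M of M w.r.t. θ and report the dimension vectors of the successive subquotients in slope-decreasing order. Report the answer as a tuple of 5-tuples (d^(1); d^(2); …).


Barcode: M ≅ I[1,5], I[2,3]^2, I[2,4], I[5,5]. HN layers by μ_θ (5 steps, strictly decreasing):
  μ^(1)=40; μ^(2)=67/2; μ^(3)=27; μ^(4)=-23/3; μ^(5)=-37/2

((0, 0, 0, 1, 0); (0, 0, 0, 1, 1); (0, 0, 0, 0, 1); (1, 1, 1, 0, 0); (0, 3, 3, 0, 0))


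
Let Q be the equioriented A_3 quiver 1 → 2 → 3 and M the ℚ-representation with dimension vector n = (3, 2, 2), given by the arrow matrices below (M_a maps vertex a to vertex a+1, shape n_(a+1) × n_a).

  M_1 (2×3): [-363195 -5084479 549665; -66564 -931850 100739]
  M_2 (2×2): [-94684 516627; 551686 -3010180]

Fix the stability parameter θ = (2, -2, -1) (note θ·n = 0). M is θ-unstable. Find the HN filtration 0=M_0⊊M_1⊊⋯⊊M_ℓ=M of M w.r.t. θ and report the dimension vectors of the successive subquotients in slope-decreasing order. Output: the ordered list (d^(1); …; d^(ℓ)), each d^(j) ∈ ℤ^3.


Via rank(M_{q-1}∘⋯∘M_p): M ≅ I[1,1], I[1,3]^2.
μ_θ-semistable layers: μ^(1)=2; μ^(2)=-1/3

((1, 0, 0); (2, 2, 2))


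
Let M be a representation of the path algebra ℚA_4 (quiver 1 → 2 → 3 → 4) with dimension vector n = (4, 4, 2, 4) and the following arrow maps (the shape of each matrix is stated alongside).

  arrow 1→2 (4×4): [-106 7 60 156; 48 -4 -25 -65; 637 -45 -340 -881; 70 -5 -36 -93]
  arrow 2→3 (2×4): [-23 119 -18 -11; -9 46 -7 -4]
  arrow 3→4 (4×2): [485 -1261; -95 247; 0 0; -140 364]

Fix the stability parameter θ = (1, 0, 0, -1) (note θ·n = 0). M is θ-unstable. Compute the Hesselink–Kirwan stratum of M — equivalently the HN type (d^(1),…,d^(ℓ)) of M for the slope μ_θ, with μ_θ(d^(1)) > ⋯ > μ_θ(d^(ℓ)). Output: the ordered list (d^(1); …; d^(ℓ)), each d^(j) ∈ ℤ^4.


Via rank(M_{q-1}∘⋯∘M_p): M ≅ I[1,2]^2, I[1,3], I[1,4], I[4,4]^3.
μ_θ-semistable layers: μ^(1)=1/2; μ^(2)=1/3; μ^(3)=0; μ^(4)=-1

((2, 2, 0, 0); (1, 1, 1, 0); (1, 1, 1, 1); (0, 0, 0, 3))


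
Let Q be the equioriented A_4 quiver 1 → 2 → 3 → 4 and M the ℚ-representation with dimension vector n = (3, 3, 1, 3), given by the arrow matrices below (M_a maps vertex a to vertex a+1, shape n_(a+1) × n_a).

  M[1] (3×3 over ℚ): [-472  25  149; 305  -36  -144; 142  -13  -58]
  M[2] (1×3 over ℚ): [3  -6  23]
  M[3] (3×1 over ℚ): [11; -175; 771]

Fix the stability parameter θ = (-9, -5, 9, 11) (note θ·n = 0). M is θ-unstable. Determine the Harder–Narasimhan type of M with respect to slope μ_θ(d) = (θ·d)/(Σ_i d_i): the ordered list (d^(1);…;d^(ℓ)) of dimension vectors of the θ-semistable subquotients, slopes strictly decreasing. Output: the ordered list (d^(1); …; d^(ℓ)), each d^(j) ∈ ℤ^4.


Via rank(M_{q-1}∘⋯∘M_p): M ≅ I[1,2]^2, I[1,4], I[4,4]^2.
μ_θ-semistable layers: μ^(1)=11; μ^(2)=9; μ^(3)=-5; μ^(4)=-9

((0, 0, 0, 3); (0, 0, 1, 0); (0, 3, 0, 0); (3, 0, 0, 0))


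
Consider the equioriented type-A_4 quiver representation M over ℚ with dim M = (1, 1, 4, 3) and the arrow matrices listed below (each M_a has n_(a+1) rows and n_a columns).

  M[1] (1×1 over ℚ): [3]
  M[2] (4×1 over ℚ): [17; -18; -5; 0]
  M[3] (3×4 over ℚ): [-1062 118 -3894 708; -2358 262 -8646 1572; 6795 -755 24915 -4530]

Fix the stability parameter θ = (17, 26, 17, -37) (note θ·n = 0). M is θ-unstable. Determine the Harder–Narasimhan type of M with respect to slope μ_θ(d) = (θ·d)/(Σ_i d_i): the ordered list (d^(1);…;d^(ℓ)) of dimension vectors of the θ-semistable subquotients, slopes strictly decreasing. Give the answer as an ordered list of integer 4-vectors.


Interval decomposition of M: I[1,4], I[3,3]^3, I[4,4]^2.
HN type (ℓ=3): μ^(1)=17; μ^(2)=23/4; μ^(3)=-37

((0, 0, 3, 0); (1, 1, 1, 1); (0, 0, 0, 2))


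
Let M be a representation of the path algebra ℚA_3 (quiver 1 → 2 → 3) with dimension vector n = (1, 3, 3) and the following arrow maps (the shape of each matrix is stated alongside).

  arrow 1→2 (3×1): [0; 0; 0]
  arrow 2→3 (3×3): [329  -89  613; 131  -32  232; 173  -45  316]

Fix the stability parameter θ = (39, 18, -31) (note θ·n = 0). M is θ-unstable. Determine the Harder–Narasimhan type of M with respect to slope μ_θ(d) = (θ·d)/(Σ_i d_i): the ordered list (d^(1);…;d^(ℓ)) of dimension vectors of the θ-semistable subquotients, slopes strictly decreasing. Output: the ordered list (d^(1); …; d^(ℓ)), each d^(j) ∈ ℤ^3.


Interval decomposition of M: I[1,1], I[2,3]^3.
HN type (ℓ=2): μ^(1)=39; μ^(2)=-13/2

((1, 0, 0); (0, 3, 3))


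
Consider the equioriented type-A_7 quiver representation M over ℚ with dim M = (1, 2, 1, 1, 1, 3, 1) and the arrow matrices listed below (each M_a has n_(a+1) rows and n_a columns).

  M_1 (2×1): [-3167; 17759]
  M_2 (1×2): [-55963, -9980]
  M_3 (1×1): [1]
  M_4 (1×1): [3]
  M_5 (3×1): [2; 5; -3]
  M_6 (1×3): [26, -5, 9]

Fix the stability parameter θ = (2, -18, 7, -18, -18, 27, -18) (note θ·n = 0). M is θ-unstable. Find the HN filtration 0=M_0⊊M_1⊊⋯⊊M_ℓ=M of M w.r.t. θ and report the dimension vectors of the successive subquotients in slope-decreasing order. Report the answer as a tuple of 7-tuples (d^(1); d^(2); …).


Via rank(M_{q-1}∘⋯∘M_p): M ≅ I[1,6], I[2,2], I[6,6], I[6,7].
μ_θ-semistable layers: μ^(1)=27; μ^(2)=9/2; μ^(3)=-9; μ^(4)=-18

((0, 0, 0, 0, 0, 2, 0); (0, 0, 0, 0, 0, 1, 1); (1, 1, 1, 1, 1, 0, 0); (0, 1, 0, 0, 0, 0, 0))


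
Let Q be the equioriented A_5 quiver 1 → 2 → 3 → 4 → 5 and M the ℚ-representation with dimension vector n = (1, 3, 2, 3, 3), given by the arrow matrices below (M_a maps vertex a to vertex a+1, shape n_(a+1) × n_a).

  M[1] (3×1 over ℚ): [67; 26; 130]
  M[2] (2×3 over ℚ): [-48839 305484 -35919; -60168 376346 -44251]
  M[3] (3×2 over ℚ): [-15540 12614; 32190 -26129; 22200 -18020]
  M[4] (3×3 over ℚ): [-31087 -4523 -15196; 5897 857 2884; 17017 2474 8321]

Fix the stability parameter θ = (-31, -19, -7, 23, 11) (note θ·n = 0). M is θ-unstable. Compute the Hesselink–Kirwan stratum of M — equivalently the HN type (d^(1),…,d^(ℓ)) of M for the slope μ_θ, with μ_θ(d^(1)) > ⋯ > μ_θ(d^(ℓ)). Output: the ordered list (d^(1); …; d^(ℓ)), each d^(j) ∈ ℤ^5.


Via rank(M_{q-1}∘⋯∘M_p): M ≅ I[1,3], I[2,2], I[2,5], I[4,5]^2.
μ_θ-semistable layers: μ^(1)=17; μ^(2)=-7; μ^(3)=-19; μ^(4)=-31

((0, 0, 0, 3, 3); (0, 0, 2, 0, 0); (0, 3, 0, 0, 0); (1, 0, 0, 0, 0))


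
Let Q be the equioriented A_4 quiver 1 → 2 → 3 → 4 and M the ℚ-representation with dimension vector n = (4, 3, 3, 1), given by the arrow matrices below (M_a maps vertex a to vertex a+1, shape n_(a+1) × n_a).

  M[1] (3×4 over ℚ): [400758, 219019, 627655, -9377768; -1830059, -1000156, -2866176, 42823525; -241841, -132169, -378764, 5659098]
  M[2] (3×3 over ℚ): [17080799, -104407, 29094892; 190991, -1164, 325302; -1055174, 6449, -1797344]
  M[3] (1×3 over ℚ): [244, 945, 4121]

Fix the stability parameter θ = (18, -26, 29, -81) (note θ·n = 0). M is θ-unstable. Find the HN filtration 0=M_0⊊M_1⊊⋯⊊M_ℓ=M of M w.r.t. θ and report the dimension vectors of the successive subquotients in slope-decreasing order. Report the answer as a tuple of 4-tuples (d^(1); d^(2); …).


Barcode: M ≅ I[1,1], I[1,3]^2, I[1,4]. HN layers by μ_θ (4 steps, strictly decreasing):
  μ^(1)=29; μ^(2)=18; μ^(3)=-4; μ^(4)=-15

((0, 0, 2, 0); (1, 0, 0, 0); (2, 2, 0, 0); (1, 1, 1, 1))


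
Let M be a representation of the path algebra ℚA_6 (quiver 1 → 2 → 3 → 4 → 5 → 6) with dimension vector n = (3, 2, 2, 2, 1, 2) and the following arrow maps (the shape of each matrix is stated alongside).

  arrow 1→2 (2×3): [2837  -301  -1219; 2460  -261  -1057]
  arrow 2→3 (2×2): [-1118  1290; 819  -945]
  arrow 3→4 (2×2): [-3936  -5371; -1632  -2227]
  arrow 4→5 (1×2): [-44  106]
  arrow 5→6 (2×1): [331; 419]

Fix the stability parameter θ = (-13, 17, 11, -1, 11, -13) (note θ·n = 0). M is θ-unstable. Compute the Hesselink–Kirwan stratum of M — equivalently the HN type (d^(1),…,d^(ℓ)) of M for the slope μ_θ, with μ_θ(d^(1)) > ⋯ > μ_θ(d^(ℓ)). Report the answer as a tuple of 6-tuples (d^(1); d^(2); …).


Barcode: M ≅ I[1,1], I[1,2], I[1,6], I[3,3], I[4,4], I[6,6]. HN layers by μ_θ (5 steps, strictly decreasing):
  μ^(1)=17; μ^(2)=11; μ^(3)=5; μ^(4)=-1; μ^(5)=-13

((0, 1, 0, 0, 0, 0); (0, 0, 1, 0, 0, 0); (0, 1, 1, 1, 1, 1); (0, 0, 0, 1, 0, 0); (3, 0, 0, 0, 0, 1))


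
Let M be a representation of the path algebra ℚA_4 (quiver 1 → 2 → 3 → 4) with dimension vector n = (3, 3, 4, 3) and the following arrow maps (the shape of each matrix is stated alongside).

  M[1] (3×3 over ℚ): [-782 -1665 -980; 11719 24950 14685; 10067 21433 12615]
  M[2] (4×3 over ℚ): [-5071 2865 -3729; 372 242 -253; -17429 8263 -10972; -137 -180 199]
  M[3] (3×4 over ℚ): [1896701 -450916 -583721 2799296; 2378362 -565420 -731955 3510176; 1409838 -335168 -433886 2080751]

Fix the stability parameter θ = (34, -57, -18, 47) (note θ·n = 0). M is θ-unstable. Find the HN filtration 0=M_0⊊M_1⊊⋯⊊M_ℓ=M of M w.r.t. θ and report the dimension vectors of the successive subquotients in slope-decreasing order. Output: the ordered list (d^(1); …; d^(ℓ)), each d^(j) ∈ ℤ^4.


Barcode: M ≅ I[1,1], I[1,4]^2, I[2,4], I[3,3]. HN layers by μ_θ (5 steps, strictly decreasing):
  μ^(1)=47; μ^(2)=34; μ^(3)=-41/3; μ^(4)=-18; μ^(5)=-57

((0, 0, 0, 3); (1, 0, 0, 0); (2, 2, 2, 0); (0, 0, 2, 0); (0, 1, 0, 0))


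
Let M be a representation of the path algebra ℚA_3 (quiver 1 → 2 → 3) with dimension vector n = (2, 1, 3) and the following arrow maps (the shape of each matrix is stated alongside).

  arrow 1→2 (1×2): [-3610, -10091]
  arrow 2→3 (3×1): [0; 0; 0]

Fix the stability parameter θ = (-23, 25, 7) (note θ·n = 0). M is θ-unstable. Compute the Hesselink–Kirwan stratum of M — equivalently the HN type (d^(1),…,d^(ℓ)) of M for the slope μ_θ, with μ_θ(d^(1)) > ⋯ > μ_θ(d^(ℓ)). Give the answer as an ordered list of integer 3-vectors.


Via rank(M_{q-1}∘⋯∘M_p): M ≅ I[1,1], I[1,2], I[3,3]^3.
μ_θ-semistable layers: μ^(1)=25; μ^(2)=7; μ^(3)=-23

((0, 1, 0); (0, 0, 3); (2, 0, 0))


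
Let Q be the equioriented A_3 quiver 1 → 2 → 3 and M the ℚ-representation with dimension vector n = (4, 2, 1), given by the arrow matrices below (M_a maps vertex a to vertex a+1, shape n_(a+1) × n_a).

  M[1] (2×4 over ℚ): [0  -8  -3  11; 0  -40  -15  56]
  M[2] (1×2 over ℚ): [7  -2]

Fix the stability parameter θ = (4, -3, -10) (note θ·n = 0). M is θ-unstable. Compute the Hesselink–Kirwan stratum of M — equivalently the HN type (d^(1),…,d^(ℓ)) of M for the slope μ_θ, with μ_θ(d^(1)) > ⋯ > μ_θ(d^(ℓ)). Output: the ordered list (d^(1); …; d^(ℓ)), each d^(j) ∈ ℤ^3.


Barcode: M ≅ I[1,1]^2, I[1,2], I[1,3]. HN layers by μ_θ (3 steps, strictly decreasing):
  μ^(1)=4; μ^(2)=1/2; μ^(3)=-3

((2, 0, 0); (1, 1, 0); (1, 1, 1))


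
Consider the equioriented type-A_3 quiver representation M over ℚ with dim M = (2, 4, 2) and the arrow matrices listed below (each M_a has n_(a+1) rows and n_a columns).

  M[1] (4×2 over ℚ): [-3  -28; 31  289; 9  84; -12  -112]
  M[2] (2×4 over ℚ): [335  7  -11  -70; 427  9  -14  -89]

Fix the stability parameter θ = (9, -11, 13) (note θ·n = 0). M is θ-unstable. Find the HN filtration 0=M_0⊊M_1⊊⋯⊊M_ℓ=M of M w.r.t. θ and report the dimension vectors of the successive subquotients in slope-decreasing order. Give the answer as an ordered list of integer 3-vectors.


Via rank(M_{q-1}∘⋯∘M_p): M ≅ I[1,3]^2, I[2,2]^2.
μ_θ-semistable layers: μ^(1)=13; μ^(2)=-1; μ^(3)=-11

((0, 0, 2); (2, 2, 0); (0, 2, 0))


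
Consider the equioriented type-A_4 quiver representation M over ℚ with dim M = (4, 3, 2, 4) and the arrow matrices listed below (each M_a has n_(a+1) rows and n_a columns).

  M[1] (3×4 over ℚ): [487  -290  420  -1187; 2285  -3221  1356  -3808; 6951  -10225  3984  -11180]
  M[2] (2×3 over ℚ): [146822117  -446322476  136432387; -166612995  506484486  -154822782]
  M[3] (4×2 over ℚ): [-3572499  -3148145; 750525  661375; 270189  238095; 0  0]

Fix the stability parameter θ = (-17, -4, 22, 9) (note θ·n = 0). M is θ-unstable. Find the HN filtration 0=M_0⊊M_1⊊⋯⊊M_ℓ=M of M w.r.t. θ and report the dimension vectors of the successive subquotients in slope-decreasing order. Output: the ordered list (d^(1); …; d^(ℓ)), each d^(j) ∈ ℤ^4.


Barcode: M ≅ I[1,1], I[1,2], I[1,3], I[1,4], I[4,4]^3. HN layers by μ_θ (5 steps, strictly decreasing):
  μ^(1)=22; μ^(2)=31/2; μ^(3)=9; μ^(4)=-4; μ^(5)=-17

((0, 0, 1, 0); (0, 0, 1, 1); (0, 0, 0, 3); (0, 3, 0, 0); (4, 0, 0, 0))


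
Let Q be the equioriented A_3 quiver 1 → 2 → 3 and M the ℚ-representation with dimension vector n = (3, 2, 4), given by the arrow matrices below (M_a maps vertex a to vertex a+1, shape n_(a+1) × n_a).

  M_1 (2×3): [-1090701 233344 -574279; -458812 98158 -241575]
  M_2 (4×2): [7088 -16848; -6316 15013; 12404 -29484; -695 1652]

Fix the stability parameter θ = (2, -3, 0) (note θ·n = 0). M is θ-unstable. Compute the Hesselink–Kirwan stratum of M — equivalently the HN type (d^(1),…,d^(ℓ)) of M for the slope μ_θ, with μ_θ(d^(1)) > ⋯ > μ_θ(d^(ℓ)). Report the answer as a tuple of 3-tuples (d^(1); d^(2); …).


Interval decomposition of M: I[1,1], I[1,3]^2, I[3,3]^2.
HN type (ℓ=3): μ^(1)=2; μ^(2)=0; μ^(3)=-1/2

((1, 0, 0); (0, 0, 4); (2, 2, 0))


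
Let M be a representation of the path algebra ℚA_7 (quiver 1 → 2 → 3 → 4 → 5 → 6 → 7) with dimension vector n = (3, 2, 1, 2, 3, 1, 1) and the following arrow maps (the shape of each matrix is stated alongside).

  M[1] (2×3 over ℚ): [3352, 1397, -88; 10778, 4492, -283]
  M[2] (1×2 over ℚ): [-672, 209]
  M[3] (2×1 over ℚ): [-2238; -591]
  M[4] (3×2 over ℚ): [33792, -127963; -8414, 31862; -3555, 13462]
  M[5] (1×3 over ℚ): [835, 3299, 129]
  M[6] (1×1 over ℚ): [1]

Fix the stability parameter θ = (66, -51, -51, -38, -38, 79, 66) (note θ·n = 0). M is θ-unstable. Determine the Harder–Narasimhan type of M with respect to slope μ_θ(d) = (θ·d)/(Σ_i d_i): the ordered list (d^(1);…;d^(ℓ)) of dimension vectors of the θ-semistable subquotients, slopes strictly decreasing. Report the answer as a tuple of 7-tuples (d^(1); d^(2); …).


Interval decomposition of M: I[1,1], I[1,2], I[1,7], I[4,5], I[5,5].
HN type (ℓ=5): μ^(1)=145/2; μ^(2)=66; μ^(3)=15/2; μ^(4)=-112/5; μ^(5)=-38

((0, 0, 0, 0, 0, 1, 1); (1, 0, 0, 0, 0, 0, 0); (1, 1, 0, 0, 0, 0, 0); (1, 1, 1, 1, 1, 0, 0); (0, 0, 0, 1, 2, 0, 0))


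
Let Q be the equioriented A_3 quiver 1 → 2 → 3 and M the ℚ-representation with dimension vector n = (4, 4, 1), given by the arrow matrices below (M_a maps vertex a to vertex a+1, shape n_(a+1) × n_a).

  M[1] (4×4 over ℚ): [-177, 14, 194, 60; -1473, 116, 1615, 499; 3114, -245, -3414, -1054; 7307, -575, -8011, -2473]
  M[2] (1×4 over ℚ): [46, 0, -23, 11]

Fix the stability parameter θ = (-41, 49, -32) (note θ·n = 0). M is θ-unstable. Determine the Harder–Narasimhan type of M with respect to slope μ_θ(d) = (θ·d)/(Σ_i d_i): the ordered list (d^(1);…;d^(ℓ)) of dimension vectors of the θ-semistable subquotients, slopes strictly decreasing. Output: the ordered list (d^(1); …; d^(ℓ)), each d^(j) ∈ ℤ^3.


Via rank(M_{q-1}∘⋯∘M_p): M ≅ I[1,2]^3, I[1,3].
μ_θ-semistable layers: μ^(1)=49; μ^(2)=17/2; μ^(3)=-41

((0, 3, 0); (0, 1, 1); (4, 0, 0))


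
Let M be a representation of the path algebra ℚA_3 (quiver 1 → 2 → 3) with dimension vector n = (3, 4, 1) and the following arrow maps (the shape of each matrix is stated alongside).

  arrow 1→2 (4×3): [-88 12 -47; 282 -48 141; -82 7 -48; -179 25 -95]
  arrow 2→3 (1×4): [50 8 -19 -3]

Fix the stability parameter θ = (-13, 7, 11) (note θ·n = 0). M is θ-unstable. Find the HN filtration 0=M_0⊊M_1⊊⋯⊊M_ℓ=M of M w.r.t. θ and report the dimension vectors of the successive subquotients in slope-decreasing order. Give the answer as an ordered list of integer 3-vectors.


Barcode: M ≅ I[1,2]^2, I[1,3], I[2,2]. HN layers by μ_θ (3 steps, strictly decreasing):
  μ^(1)=11; μ^(2)=7; μ^(3)=-13

((0, 0, 1); (0, 4, 0); (3, 0, 0))


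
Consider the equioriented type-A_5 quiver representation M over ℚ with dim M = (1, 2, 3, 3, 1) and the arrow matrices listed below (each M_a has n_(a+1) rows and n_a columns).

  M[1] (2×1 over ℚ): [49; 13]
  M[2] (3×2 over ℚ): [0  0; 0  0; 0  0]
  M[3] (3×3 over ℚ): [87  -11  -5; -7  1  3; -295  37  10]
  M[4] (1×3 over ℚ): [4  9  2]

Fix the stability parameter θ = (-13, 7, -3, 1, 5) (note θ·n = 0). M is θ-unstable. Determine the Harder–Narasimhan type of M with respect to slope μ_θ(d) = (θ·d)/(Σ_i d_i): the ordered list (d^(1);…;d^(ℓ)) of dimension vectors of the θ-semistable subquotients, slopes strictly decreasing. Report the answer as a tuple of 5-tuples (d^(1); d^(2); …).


Via rank(M_{q-1}∘⋯∘M_p): M ≅ I[1,2], I[2,2], I[3,4]^2, I[3,5].
μ_θ-semistable layers: μ^(1)=7; μ^(2)=5; μ^(3)=1; μ^(4)=-3; μ^(5)=-13

((0, 2, 0, 0, 0); (0, 0, 0, 0, 1); (0, 0, 0, 3, 0); (0, 0, 3, 0, 0); (1, 0, 0, 0, 0))


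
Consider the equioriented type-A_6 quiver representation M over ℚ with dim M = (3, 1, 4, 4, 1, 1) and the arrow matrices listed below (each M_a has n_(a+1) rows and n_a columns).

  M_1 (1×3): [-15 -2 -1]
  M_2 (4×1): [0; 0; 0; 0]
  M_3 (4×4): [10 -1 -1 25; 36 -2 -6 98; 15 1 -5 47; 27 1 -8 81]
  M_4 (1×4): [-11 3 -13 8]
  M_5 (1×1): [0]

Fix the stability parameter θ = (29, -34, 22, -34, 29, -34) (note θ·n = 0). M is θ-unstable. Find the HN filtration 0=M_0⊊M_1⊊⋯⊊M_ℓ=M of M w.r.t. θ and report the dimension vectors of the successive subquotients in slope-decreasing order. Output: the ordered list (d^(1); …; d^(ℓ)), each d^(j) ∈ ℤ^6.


Interval decomposition of M: I[1,1]^2, I[1,2], I[3,4]^3, I[3,5], I[6,6].
HN type (ℓ=4): μ^(1)=29; μ^(2)=-5/2; μ^(3)=-6; μ^(4)=-34

((2, 0, 0, 0, 1, 0); (1, 1, 0, 0, 0, 0); (0, 0, 4, 4, 0, 0); (0, 0, 0, 0, 0, 1))


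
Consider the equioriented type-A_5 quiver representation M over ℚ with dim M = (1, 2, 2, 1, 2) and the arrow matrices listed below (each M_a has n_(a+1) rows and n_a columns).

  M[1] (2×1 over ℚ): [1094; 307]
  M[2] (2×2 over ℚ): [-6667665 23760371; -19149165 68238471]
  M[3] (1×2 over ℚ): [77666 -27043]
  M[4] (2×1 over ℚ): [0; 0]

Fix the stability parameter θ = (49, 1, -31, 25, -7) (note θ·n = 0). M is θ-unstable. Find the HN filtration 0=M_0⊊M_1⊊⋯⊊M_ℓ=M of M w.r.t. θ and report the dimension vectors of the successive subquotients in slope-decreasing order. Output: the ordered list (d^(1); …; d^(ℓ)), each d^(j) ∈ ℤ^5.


Via rank(M_{q-1}∘⋯∘M_p): M ≅ I[1,4], I[2,2], I[3,3], I[5,5]^2.
μ_θ-semistable layers: μ^(1)=25; μ^(2)=19/3; μ^(3)=1; μ^(4)=-7; μ^(5)=-31

((0, 0, 0, 1, 0); (1, 1, 1, 0, 0); (0, 1, 0, 0, 0); (0, 0, 0, 0, 2); (0, 0, 1, 0, 0))


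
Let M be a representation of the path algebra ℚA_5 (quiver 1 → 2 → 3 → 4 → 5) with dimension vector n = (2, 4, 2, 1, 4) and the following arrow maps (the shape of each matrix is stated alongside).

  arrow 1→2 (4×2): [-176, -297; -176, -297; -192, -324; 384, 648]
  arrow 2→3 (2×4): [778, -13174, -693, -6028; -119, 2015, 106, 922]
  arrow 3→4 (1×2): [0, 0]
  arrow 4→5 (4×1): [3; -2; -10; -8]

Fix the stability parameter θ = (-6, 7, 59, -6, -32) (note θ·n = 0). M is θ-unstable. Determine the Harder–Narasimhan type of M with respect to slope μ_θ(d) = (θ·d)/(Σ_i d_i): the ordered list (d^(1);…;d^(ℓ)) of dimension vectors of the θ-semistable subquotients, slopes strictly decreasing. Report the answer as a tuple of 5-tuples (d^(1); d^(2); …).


Barcode: M ≅ I[1,1], I[1,2], I[2,2], I[2,3]^2, I[4,5], I[5,5]^3. HN layers by μ_θ (5 steps, strictly decreasing):
  μ^(1)=59; μ^(2)=7; μ^(3)=-6; μ^(4)=-19; μ^(5)=-32

((0, 0, 2, 0, 0); (0, 4, 0, 0, 0); (2, 0, 0, 0, 0); (0, 0, 0, 1, 1); (0, 0, 0, 0, 3))


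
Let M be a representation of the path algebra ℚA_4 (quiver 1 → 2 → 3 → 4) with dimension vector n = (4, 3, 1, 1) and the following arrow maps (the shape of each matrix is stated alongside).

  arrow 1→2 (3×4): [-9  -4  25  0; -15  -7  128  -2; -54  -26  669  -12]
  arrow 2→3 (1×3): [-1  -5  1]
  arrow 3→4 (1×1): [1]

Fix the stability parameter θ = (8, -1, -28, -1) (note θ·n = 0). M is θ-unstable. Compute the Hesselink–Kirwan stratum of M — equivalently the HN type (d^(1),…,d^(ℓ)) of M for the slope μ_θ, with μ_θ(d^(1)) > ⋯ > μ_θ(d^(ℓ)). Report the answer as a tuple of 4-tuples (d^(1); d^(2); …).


Via rank(M_{q-1}∘⋯∘M_p): M ≅ I[1,1], I[1,2]^2, I[1,4].
μ_θ-semistable layers: μ^(1)=8; μ^(2)=7/2; μ^(3)=-1; μ^(4)=-7

((1, 0, 0, 0); (2, 2, 0, 0); (0, 0, 0, 1); (1, 1, 1, 0))


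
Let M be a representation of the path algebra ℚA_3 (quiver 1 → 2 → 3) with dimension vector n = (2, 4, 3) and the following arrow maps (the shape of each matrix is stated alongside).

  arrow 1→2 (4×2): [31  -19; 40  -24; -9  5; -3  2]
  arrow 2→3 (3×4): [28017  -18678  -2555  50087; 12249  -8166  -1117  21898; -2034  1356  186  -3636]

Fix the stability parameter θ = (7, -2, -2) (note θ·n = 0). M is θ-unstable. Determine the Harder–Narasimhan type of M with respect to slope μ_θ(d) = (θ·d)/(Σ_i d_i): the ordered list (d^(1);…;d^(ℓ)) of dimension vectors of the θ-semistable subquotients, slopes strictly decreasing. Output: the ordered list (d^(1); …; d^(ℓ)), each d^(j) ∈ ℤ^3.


Interval decomposition of M: I[1,2], I[1,3], I[2,2], I[2,3], I[3,3].
HN type (ℓ=3): μ^(1)=5/2; μ^(2)=1; μ^(3)=-2

((1, 1, 0); (1, 1, 1); (0, 2, 2))


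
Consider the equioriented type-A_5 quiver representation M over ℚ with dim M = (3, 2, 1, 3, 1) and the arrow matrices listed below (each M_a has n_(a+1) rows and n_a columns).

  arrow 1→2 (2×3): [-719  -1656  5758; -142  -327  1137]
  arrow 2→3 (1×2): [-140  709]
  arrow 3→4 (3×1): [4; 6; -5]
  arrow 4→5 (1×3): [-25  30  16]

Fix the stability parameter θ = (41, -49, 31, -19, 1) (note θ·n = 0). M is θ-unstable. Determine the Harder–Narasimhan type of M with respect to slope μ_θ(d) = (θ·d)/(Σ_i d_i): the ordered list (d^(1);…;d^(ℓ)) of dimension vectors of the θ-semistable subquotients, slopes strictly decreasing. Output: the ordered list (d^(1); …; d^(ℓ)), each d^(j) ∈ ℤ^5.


Via rank(M_{q-1}∘⋯∘M_p): M ≅ I[1,1], I[1,2], I[1,4], I[4,4], I[4,5].
μ_θ-semistable layers: μ^(1)=41; μ^(2)=6; μ^(3)=1; μ^(4)=-4; μ^(5)=-19

((1, 0, 0, 0, 0); (0, 0, 1, 1, 0); (0, 0, 0, 0, 1); (2, 2, 0, 0, 0); (0, 0, 0, 2, 0))


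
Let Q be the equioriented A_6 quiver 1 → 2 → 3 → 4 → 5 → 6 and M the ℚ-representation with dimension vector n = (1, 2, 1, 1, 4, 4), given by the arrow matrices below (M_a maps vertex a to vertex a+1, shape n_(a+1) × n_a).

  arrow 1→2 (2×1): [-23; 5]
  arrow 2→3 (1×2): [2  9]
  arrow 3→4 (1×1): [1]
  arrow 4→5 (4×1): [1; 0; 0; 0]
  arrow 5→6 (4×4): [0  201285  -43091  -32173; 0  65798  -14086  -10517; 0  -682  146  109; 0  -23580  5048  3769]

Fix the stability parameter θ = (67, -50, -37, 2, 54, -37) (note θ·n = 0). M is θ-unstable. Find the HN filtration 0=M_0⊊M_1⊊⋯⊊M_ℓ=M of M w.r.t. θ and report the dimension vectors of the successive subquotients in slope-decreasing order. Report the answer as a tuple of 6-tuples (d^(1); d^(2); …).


Interval decomposition of M: I[1,5], I[2,2], I[5,5], I[5,6]^2, I[6,6]^2.
HN type (ℓ=6): μ^(1)=54; μ^(2)=17/2; μ^(3)=2; μ^(4)=-20/3; μ^(5)=-37; μ^(6)=-50

((0, 0, 0, 0, 2, 0); (0, 0, 0, 0, 2, 2); (0, 0, 0, 1, 0, 0); (1, 1, 1, 0, 0, 0); (0, 0, 0, 0, 0, 2); (0, 1, 0, 0, 0, 0))


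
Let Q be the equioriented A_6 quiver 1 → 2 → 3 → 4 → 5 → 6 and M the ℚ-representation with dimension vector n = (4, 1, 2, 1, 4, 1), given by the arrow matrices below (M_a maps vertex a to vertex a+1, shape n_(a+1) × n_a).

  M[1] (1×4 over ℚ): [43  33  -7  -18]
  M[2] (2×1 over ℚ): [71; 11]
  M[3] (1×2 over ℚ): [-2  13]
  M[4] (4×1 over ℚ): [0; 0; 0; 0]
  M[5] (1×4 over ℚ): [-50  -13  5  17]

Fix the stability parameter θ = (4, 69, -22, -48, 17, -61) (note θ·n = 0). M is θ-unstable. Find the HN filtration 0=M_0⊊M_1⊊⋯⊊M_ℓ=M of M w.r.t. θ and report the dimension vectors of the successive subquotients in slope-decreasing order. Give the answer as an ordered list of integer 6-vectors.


Interval decomposition of M: I[1,1]^3, I[1,4], I[3,3], I[5,5]^3, I[5,6].
HN type (ℓ=4): μ^(1)=17; μ^(2)=4; μ^(3)=3/4; μ^(4)=-22

((0, 0, 0, 0, 3, 0); (3, 0, 0, 0, 0, 0); (1, 1, 1, 1, 0, 0); (0, 0, 1, 0, 1, 1))


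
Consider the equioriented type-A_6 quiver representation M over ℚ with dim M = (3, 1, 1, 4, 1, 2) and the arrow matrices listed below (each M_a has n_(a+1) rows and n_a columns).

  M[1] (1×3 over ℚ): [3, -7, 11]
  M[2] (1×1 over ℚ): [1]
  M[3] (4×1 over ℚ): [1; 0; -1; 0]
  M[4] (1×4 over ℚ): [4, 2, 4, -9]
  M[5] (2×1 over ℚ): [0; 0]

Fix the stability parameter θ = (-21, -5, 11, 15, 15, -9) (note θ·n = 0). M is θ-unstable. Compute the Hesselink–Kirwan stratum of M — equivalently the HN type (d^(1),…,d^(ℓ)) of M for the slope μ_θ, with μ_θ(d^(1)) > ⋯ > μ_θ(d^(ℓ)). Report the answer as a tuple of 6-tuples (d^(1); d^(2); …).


Via rank(M_{q-1}∘⋯∘M_p): M ≅ I[1,1]^2, I[1,4], I[4,4]^2, I[4,5], I[6,6]^2.
μ_θ-semistable layers: μ^(1)=15; μ^(2)=11; μ^(3)=-5; μ^(4)=-9; μ^(5)=-21

((0, 0, 0, 4, 1, 0); (0, 0, 1, 0, 0, 0); (0, 1, 0, 0, 0, 0); (0, 0, 0, 0, 0, 2); (3, 0, 0, 0, 0, 0))


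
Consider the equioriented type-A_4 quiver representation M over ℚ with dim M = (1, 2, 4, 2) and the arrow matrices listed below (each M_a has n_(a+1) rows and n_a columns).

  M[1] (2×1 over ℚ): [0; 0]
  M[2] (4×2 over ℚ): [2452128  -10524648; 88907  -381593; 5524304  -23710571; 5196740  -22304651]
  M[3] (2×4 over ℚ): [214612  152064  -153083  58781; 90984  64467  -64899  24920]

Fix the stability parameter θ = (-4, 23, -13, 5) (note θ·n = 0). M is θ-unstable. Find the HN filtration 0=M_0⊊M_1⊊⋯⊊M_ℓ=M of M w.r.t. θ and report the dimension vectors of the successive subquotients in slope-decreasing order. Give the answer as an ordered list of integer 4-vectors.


Barcode: M ≅ I[1,1], I[2,4]^2, I[3,3]^2. HN layers by μ_θ (3 steps, strictly decreasing):
  μ^(1)=5; μ^(2)=-4; μ^(3)=-13

((0, 2, 2, 2); (1, 0, 0, 0); (0, 0, 2, 0))
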